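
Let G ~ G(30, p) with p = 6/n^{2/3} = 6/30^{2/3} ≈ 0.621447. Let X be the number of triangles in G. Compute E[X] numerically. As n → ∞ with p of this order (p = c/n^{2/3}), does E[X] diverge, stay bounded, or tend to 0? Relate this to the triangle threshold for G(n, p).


Number of potential triangles: C(30, 3) = 4060.
Each occurs with probability p³ ≈ (0.621447)³ ≈ 2.40000000e-01.
By linearity: E[X] = C(30, 3)·p³ ≈ 4060 · 2.40000000e-01 ≈ 974.400000.
Since α = 2/3 < 1, p = c/n^{2/3} ≫ 1/n is above the triangle threshold p ~ 1/n. Asymptotically E[X] ~ (c³/6)·n^{3(1−α)} = (6³/6)·n^{1} → ∞; triangles are abundant w.h.p.

E[X] ≈ 974.400000; in regime p = Θ(1/n^{2/3}) E[X] diverges (above the triangle threshold p ~ 1/n).


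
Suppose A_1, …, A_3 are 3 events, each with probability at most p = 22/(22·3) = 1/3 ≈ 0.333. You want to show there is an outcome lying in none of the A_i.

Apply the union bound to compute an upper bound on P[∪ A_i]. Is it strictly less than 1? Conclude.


Union bound: P[∪_{i=1}^{3} A_i] ≤ Σ_i P[A_i] ≤ 3·p = 3·(1/3) = 1.
Numerically: 1 ≈ 1.000.
Is 1 < 1? NO.
Since the bound 1 is ≥ 1, the union bound is uninformative here; it does NOT by itself certify existence.

3·p = 1 ≈ 1.000; existence NOT certified by the union bound.


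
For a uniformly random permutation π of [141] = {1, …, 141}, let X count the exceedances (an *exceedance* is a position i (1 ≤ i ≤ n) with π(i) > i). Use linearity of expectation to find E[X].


Write X = Σ_{i=1}^{141} X_i, where X_i = 1_{π(i) > i}.
For each fixed i, π(i) is uniform over {1, …, 141} (marginal of a uniform permutation), so P[π(i) > i] = (n − i)/n. Summing: Σ_{i=1}^{141} (n − i)/n = (0 + 1 + … + 140)/141 = 141(141 − 1)/(2·141) = (141 − 1)/2.
Hence E[X] = Σ_{i=1}^{141} (141 − i)/141 = 70 ≈ 70.000.

E[X] = 70 = 70.000.


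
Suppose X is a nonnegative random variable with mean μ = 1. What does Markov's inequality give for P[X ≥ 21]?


μ = E[X] = 1, a = 21.
Markov: P[X ≥ 21] ≤ μ/a = (1)/21 = 1/21.
Numerically: ≈ 0.048.
(Since a = 21 > μ = 1.000, the bound 1/21 is < 1 and informative.)

P[X ≥ 21] ≤ 1/21 ≈ 0.048.


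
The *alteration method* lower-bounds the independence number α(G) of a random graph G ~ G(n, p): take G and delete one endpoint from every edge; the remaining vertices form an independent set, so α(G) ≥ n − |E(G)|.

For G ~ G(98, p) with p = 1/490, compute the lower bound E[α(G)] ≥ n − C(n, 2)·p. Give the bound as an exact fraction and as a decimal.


E[|E(G)|] = C(98, 2)·p = 4753 · (1/490) = 97/10.
E[α(G)] ≥ n − E[|E(G)|] = 98 − 97/10 = 883/10.
Numerically: ≈ 88.30000.
(This is only a lower bound; the true E[α(G)] may be larger.)

E[α(G)] ≥ 883/10 ≈ 88.30000.


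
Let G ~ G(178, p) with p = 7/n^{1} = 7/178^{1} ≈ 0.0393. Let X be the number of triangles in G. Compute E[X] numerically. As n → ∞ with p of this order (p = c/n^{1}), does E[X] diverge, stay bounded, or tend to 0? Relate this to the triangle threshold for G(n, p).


Number of potential triangles: C(178, 3) = 924176.
Each occurs with probability p³ ≈ (0.0393)³ ≈ 6.08183e-05.
By linearity: E[X] = C(178, 3)·p³ ≈ 924176 · 6.08183e-05 ≈ 56.207.
Here α = 1, so p = 7/n is exactly at the triangle threshold p ~ 1/n. Asymptotically E[X] → c³/6 = 7³/6 = 343/6 ≈ 57.167, a bounded constant. In this regime the triangle count is asymptotically Poisson(c³/6).

E[X] ≈ 56.207; in regime p = Θ(1/n^{1}) E[X] stays bounded (at the triangle threshold p ~ 1/n).


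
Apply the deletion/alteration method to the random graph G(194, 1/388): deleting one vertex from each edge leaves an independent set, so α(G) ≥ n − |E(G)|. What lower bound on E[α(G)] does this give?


E[|E(G)|] = C(194, 2)·p = 18721 · (1/388) = 193/4.
E[α(G)] ≥ n − E[|E(G)|] = 194 − 193/4 = 583/4.
Numerically: ≈ 145.75000.
(This is only a lower bound; the true E[α(G)] may be larger.)

E[α(G)] ≥ 583/4 ≈ 145.75000.


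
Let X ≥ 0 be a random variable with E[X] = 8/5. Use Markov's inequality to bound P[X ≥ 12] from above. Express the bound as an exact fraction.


μ = E[X] = 8/5, a = 12.
Markov: P[X ≥ 12] ≤ μ/a = (8/5)/12 = 2/15.
Numerically: ≈ 0.13333.
(Since a = 12 > μ = 1.60000, the bound 2/15 is < 1 and informative.)

P[X ≥ 12] ≤ 2/15 ≈ 0.13333.


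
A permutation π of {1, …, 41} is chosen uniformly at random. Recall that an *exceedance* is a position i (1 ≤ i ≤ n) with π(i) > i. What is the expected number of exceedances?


Write X = Σ_{i=1}^{41} X_i, where X_i = 1_{π(i) > i}.
For each fixed i, π(i) is uniform over {1, …, 41} (marginal of a uniform permutation), so P[π(i) > i] = (n − i)/n. Summing: Σ_{i=1}^{41} (n − i)/n = (0 + 1 + … + 40)/41 = 41(41 − 1)/(2·41) = (41 − 1)/2.
Hence E[X] = Σ_{i=1}^{41} (41 − i)/41 = 20 ≈ 20.0000.

E[X] = 20 = 20.0000.


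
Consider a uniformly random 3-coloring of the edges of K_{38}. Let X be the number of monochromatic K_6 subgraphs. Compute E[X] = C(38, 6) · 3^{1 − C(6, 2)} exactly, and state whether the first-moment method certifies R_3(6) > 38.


E[X] = C(38, 6) · 3^{1 − 15} = 2760681 · 3^{−14} = 2760681/4782969.
As a reduced fraction: E[X] = 920227/1594323 ≈ 0.577.
Is E[X] < 1? YES.
Since E[X] < 1, there exists a 3-coloring of K_{38} with no monochromatic K_6; hence R_3(6) > 38.

E[X] = 920227/1594323 ≈ 0.577; E[X] < 1, so R_3(6) > 38.


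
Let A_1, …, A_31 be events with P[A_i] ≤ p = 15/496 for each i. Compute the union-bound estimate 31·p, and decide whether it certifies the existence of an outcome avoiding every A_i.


Union bound: P[∪_{i=1}^{31} A_i] ≤ Σ_i P[A_i] ≤ 31·p = 31·(15/496) = 15/16.
Numerically: 15/16 ≈ 0.93750.
Is 15/16 < 1? YES.
Since P[∪ A_i] ≤ 15/16 < 1, the complement has P[∩ A_i^c] ≥ 1 − 15/16 = 1/16 > 0, so some outcome avoids every A_i.

31·p = 15/16 ≈ 0.93750; existence CERTIFIED by the union bound.


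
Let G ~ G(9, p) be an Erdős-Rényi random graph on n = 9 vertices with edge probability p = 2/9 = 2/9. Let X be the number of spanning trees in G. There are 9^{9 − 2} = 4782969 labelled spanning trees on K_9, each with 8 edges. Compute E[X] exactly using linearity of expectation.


K_9 has 9^{9 − 2} = 4782969 labelled spanning trees.
For each such spanning tree H, let X_H = 1 if all 8 edges of H are present in G. Then P[X_H = 1] = p^{8} = (2/9)^{8} = 256/43046721.
By linearity: E[X] = Σ_H E[X_H] = 4782969 · p^{8} = 4782969 · 256/43046721 = 256/9.
Numerically: E[X] ≈ 28.444.

E[X] = 4782969 · (2/9)^{8} = 256/9 ≈ 28.444.


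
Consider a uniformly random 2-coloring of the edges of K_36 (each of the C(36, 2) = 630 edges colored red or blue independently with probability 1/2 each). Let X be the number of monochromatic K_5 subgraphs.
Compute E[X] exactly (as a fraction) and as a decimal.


Let X = Σ_S X_S over the C(36, 5) = 376992 subsets S of size 5, where X_S = 1 if the K_5 on S is monochromatic.
For a fixed S, the K_5 on S has C(5, 2) = 10 edges. P[all 10 edges red] = (1/2)^10, and likewise for blue, so P[monochromatic] = 2·(1/2)^10 = 2^{1 − 10} = 1/512.
Summing: E[X] = C(36, 5) · 2^{1 − 10} = 376992 · 1/512 = 11781/16.
Numerically: E[X] ≈ 736.3125.

E[X] = C(36,5)·2^(1−C(5,2)) = 11781/16 ≈ 736.3125.


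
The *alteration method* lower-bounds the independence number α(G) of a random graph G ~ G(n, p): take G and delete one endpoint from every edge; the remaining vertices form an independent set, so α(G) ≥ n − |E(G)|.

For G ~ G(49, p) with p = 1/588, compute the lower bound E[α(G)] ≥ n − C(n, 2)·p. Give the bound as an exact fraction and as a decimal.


E[|E(G)|] = C(49, 2)·p = 1176 · (1/588) = 2.
E[α(G)] ≥ n − E[|E(G)|] = 49 − 2 = 47.
Numerically: ≈ 47.000000.
(This is only a lower bound; the true E[α(G)] may be larger.)

E[α(G)] ≥ 47 ≈ 47.000000.


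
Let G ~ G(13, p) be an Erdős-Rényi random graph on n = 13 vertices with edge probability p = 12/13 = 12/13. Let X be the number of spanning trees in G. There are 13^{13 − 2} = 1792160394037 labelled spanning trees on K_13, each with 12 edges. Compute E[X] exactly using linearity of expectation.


K_13 has 13^{13 − 2} = 1792160394037 labelled spanning trees.
For each such spanning tree H, let X_H = 1 if all 12 edges of H are present in G. Then P[X_H = 1] = p^{12} = (12/13)^{12} = 8916100448256/23298085122481.
By linearity of expectation: E[X] = Σ_H E[X_H] = 1792160394037 · p^{12} = 1792160394037 · 8916100448256/23298085122481 = 8916100448256/13.
Numerically: E[X] ≈ 6.859e+11.

E[X] = 1792160394037 · (12/13)^{12} = 8916100448256/13 ≈ 6.859e+11.


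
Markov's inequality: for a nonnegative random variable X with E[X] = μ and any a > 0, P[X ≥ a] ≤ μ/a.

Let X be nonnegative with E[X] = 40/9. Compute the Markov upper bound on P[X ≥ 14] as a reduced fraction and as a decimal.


μ = E[X] = 40/9, a = 14.
Markov: P[X ≥ 14] ≤ μ/a = (40/9)/14 = 20/63.
Numerically: ≈ 0.31746.
(Since a = 14 > μ = 4.44444, the bound 20/63 is < 1 and informative.)

P[X ≥ 14] ≤ 20/63 ≈ 0.31746.


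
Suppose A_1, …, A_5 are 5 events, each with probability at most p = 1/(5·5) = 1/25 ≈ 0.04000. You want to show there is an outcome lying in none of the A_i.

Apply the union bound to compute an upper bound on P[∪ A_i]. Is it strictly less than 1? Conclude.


Union bound: P[∪_{i=1}^{5} A_i] ≤ Σ_i P[A_i] ≤ 5·p = 5·(1/25) = 1/5.
Numerically: 1/5 ≈ 0.20000.
Is 1/5 < 1? YES.
Since P[∪ A_i] ≤ 1/5 < 1, the complement has P[∩ A_i^c] ≥ 1 − 1/5 = 4/5 > 0, so some outcome avoids every A_i.

5·p = 1/5 ≈ 0.20000; existence CERTIFIED by the union bound.


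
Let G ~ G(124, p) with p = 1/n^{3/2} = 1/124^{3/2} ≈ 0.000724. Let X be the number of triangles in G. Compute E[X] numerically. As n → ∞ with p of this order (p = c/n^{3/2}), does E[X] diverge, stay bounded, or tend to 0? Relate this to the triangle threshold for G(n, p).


Number of potential triangles: C(124, 3) = 310124.
Each occurs with probability p³ ≈ (0.000724)³ ≈ 3.79842e-10.
By linearity: E[X] = C(124, 3)·p³ ≈ 310124 · 3.79842e-10 ≈ 0.000.
Since α = 3/2 > 1, p = c/n^{3/2} = o(1/n) is below the triangle threshold p ~ 1/n. Asymptotically E[X] ~ (c³/6)·n^{3(1−α)} = (1³/6)·n^{-1.5} → 0, so by Markov's inequality G has no triangles w.h.p.

E[X] ≈ 0.000; in regime p = Θ(1/n^{3/2}) E[X] tends to 0 (below the triangle threshold p ~ 1/n).


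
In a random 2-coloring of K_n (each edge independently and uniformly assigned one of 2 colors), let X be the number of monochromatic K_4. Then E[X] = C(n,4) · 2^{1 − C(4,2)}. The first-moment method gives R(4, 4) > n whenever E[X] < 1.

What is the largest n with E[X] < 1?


We need C(n, 4) · 2^{1 − 6} < 1, i.e. C(n, 4) < 2^{6 − 1} = 32.
Check values of n near the boundary:
  n = 4: C(4, 4) = 1; 1 < 32? YES
  n = 5: C(5, 4) = 5; 5 < 32? YES
  n = 6: C(6, 4) = 15; 15 < 32? YES
  n = 7: C(7, 4) = 35; 35 < 32? NO
The largest n with C(n, 4) < 32 is n = 6 (where E[X] = 15/32 ≈ 0.4687500). Hence R(4, 4) > 6, i.e. R(4, 4) ≥ 7.

Largest n = 6; hence R(4, 4) > 6.


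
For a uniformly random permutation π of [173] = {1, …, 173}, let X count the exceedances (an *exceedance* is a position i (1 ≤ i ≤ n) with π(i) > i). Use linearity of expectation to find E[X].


Write X = Σ_{i=1}^{173} X_i, where X_i = 1_{π(i) > i}.
For each fixed i, π(i) is uniform over {1, …, 173} (marginal of a uniform permutation), so P[π(i) > i] = (n − i)/n. Summing: Σ_{i=1}^{173} (n − i)/n = (0 + 1 + … + 172)/173 = 173(173 − 1)/(2·173) = (173 − 1)/2.
Hence E[X] = Σ_{i=1}^{173} (173 − i)/173 = 86 ≈ 86.00000.

E[X] = 86 = 86.00000.


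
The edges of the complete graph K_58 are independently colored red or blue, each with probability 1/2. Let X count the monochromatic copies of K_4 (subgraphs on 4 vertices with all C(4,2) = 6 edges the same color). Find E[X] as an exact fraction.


Let X = Σ_S X_S over the C(58, 4) = 424270 subsets S of size 4, where X_S = 1 if the K_4 on S is monochromatic.
For a fixed S, the K_4 on S has C(4, 2) = 6 edges. P[all 6 edges red] = (1/2)^6, and likewise for blue, so P[monochromatic] = 2·(1/2)^6 = 2^{1 − 6} = 1/32.
By linearity: E[X] = C(58, 4) · 2^{1 − 6} = 424270 · 1/32 = 212135/16.
Numerically: E[X] ≈ 13258.438.

E[X] = C(58,4)·2^(1−C(4,2)) = 212135/16 ≈ 13258.438.


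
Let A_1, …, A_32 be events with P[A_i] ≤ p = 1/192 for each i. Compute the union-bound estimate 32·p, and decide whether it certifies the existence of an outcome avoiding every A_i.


Union bound: P[∪_{i=1}^{32} A_i] ≤ Σ_i P[A_i] ≤ 32·p = 32·(1/192) = 1/6.
Numerically: 1/6 ≈ 0.167.
Is 1/6 < 1? YES.
Since P[∪ A_i] ≤ 1/6 < 1, the complement has P[∩ A_i^c] ≥ 1 − 1/6 = 5/6 > 0, so some outcome avoids every A_i.

32·p = 1/6 ≈ 0.167; existence CERTIFIED by the union bound.


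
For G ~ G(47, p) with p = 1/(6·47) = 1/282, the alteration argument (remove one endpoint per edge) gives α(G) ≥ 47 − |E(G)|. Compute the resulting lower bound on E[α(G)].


E[|E(G)|] = C(47, 2)·p = 1081 · (1/282) = 23/6.
E[α(G)] ≥ n − E[|E(G)|] = 47 − 23/6 = 259/6.
Numerically: ≈ 43.1667.
(This is only a lower bound; the true E[α(G)] may be larger.)

E[α(G)] ≥ 259/6 ≈ 43.1667.


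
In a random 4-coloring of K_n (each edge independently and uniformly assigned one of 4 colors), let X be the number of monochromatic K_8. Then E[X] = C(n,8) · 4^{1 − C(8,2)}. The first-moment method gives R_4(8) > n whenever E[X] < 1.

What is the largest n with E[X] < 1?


We need C(n, 8) · 4^{1 − 28} < 1, i.e. C(n, 8) < 4^{28 − 1} = 18014398509481984.
Check values of n near the boundary:
  n = 407: C(407, 8) = 17424959239309050; 17424959239309050 < 18014398509481984? YES
  n = 408: C(408, 8) = 17773458424095231; 17773458424095231 < 18014398509481984? YES
  n = 409: C(409, 8) = 18128041135797879; 18128041135797879 < 18014398509481984? NO
  n = 410: C(410, 8) = 18488798173326195; 18488798173326195 < 18014398509481984? NO
  n = 411: C(411, 8) = 18855821462126715; 18855821462126715 < 18014398509481984? NO
The largest n with C(n, 8) < 18014398509481984 is n = 408 (where E[X] = 17773458424095231/18014398509481984 ≈ 0.98663). Hence R_4(8) > 408, i.e. R_4(8) ≥ 409.

Largest n = 408; hence R_4(8) > 408.


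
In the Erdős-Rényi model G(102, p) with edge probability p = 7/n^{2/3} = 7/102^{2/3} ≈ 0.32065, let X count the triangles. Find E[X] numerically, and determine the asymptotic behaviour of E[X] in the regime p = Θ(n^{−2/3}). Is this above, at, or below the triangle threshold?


Number of potential triangles: C(102, 3) = 171700.
Each occurs with probability p³ ≈ (0.32065)³ ≈ 3.29680892e-02.
By linearity: E[X] = C(102, 3)·p³ ≈ 171700 · 3.29680892e-02 ≈ 5660.620915.
Since α = 2/3 < 1, p = c/n^{2/3} ≫ 1/n is above the triangle threshold p ~ 1/n. Asymptotically E[X] ~ (c³/6)·n^{3(1−α)} = (7³/6)·n^{1} → ∞; triangles are abundant w.h.p.

E[X] ≈ 5660.620915; in regime p = Θ(1/n^{2/3}) E[X] diverges (above the triangle threshold p ~ 1/n).


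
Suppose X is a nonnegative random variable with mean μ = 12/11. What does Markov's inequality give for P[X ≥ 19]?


μ = E[X] = 12/11, a = 19.
Markov: P[X ≥ 19] ≤ μ/a = (12/11)/19 = 12/209.
Numerically: ≈ 0.05742.
(Since a = 19 > μ = 1.09091, the bound 12/209 is < 1 and informative.)

P[X ≥ 19] ≤ 12/209 ≈ 0.05742.


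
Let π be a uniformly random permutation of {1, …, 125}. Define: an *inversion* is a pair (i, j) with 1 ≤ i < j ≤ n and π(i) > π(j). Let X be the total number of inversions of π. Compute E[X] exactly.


Write X = Σ X_I over the C(125, 2) = 7750 pairs i < j, with X_I the indicator of one inversion.
There are 7750 indicators.
For each fixed pair i < j, the values π(i) and π(j) are two distinct elements of {1, …, 125} in uniformly random order; by symmetry P[π(i) > π(j)] = 1/2.
By linearity: E[X] = 7750 · (1/2) = C(125, 2) · (1/2) = 7750/2 = 3875 ≈ 3875.000000.

E[X] = 3875 = 3875.000000.


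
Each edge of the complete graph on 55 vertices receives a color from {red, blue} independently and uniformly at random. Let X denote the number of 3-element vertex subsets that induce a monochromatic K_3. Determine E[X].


Let X = Σ_S X_S over the C(55, 3) = 26235 subsets S of size 3, where X_S = 1 if the K_3 on S is monochromatic.
For a fixed S, the K_3 on S has C(3, 2) = 3 edges. P[all 3 edges red] = (1/2)^3, and likewise for blue, so P[monochromatic] = 2·(1/2)^3 = 2^{1 − 3} = 1/4.
Summing: E[X] = C(55, 3) · 2^{1 − 3} = 26235 · 1/4 = 26235/4.
Numerically: E[X] ≈ 6558.750.

E[X] = C(55,3)·2^(1−C(3,2)) = 26235/4 ≈ 6558.750.


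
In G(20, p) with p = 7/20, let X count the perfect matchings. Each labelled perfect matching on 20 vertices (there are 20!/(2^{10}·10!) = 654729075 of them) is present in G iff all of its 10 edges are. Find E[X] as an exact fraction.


K_20 has 20!/(2^{10}·10!) = 654729075 labelled perfect matchings.
For each such perfect matching H, let X_H = 1 if all 10 edges of H are present in G. Then P[X_H = 1] = p^{10} = (7/20)^{10} = 282475249/10240000000000.
Summing the indicators: E[X] = Σ_H E[X_H] = 654729075 · p^{10} = 654729075 · 282475249/10240000000000 = 7397790339526587/409600000000.
Numerically: E[X] ≈ 18061.

E[X] = 654729075 · (7/20)^{10} = 7397790339526587/409600000000 ≈ 18061.


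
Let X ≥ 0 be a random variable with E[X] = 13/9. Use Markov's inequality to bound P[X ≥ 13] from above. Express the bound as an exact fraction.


μ = E[X] = 13/9, a = 13.
Markov: P[X ≥ 13] ≤ μ/a = (13/9)/13 = 1/9.
Numerically: ≈ 0.11111.
(Since a = 13 > μ = 1.44444, the bound 1/9 is < 1 and informative.)

P[X ≥ 13] ≤ 1/9 ≈ 0.11111.


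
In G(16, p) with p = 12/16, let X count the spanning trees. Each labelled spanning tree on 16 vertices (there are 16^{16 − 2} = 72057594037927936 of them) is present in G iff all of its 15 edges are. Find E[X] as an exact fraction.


K_16 has 16^{16 − 2} = 72057594037927936 labelled spanning trees.
For each such spanning tree H, let X_H = 1 if all 15 edges of H are present in G. Then P[X_H = 1] = p^{15} = (3/4)^{15} = 14348907/1073741824.
By linearity: E[X] = Σ_H E[X_H] = 72057594037927936 · p^{15} = 72057594037927936 · 14348907/1073741824 = 962938848411648.
Numerically: E[X] ≈ 9.62939e+14.

E[X] = 72057594037927936 · (3/4)^{15} = 962938848411648 ≈ 9.62939e+14.


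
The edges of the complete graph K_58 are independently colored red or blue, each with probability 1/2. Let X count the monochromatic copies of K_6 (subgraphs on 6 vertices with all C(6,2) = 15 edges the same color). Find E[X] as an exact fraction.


Let X = Σ_S X_S over the C(58, 6) = 40475358 subsets S of size 6, where X_S = 1 if the K_6 on S is monochromatic.
For a fixed S, the K_6 on S has C(6, 2) = 15 edges. P[all 15 edges red] = (1/2)^15, and likewise for blue, so P[monochromatic] = 2·(1/2)^15 = 2^{1 − 15} = 1/16384.
By linearity: E[X] = C(58, 6) · 2^{1 − 15} = 40475358 · 1/16384 = 20237679/8192.
Numerically: E[X] ≈ 2470.41980.

E[X] = C(58,6)·2^(1−C(6,2)) = 20237679/8192 ≈ 2470.41980.


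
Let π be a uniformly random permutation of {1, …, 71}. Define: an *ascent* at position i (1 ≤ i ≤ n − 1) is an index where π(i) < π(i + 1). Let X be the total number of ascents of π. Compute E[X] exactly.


Write X = Σ X_I over i = 1, …, 70, with X_I the indicator of one ascent.
There are 70 indicators.
For each fixed i, the pair (π(i), π(i+1)) is a uniformly random ordered pair of distinct values from {1, …, 71}; by symmetry P[π(i) < π(i+1)] = 1/2.
By linearity: E[X] = 70 · (1/2) = (71 − 1) · (1/2) = 35 ≈ 35.000000.

E[X] = 35 = 35.000000.


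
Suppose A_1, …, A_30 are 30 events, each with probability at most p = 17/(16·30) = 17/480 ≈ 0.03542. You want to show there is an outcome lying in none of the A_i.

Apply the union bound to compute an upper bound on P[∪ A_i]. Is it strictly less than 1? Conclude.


Union bound: P[∪_{i=1}^{30} A_i] ≤ Σ_i P[A_i] ≤ 30·p = 30·(17/480) = 17/16.
Numerically: 17/16 ≈ 1.06250.
Is 17/16 < 1? NO.
Since the bound 17/16 is ≥ 1, the union bound is uninformative here; it does NOT by itself certify existence.

30·p = 17/16 ≈ 1.06250; existence NOT certified by the union bound.


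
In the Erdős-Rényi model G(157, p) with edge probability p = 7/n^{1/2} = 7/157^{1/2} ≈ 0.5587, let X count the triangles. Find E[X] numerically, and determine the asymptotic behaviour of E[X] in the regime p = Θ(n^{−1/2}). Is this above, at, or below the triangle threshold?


Number of potential triangles: C(157, 3) = 632710.
Each occurs with probability p³ ≈ (0.5587)³ ≈ 1.743591e-01.
By linearity: E[X] = C(157, 3)·p³ ≈ 632710 · 1.743591e-01 ≈ 110318.7520.
Since α = 1/2 < 1, p = c/n^{1/2} ≫ 1/n is above the triangle threshold p ~ 1/n. Asymptotically E[X] ~ (c³/6)·n^{3(1−α)} = (7³/6)·n^{1.5} → ∞; triangles are abundant w.h.p.

E[X] ≈ 110318.7520; in regime p = Θ(1/n^{1/2}) E[X] diverges (above the triangle threshold p ~ 1/n).


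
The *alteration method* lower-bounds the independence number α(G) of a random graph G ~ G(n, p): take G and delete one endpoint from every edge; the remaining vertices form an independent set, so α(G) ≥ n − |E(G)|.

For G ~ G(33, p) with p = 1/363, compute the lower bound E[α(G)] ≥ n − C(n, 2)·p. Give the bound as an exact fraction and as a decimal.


E[|E(G)|] = C(33, 2)·p = 528 · (1/363) = 16/11.
E[α(G)] ≥ n − E[|E(G)|] = 33 − 16/11 = 347/11.
Numerically: ≈ 31.54545.
(This is only a lower bound; the true E[α(G)] may be larger.)

E[α(G)] ≥ 347/11 ≈ 31.54545.


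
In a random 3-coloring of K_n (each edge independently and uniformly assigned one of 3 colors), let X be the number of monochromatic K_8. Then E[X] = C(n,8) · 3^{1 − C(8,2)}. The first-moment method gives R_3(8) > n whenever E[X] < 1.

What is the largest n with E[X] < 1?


We need C(n, 8) · 3^{1 − 28} < 1, i.e. C(n, 8) < 3^{28 − 1} = 7625597484987.
Check values of n near the boundary:
  n = 153: C(153, 8) = 6183023199255; 6183023199255 < 7625597484987? YES
  n = 154: C(154, 8) = 6521818990995; 6521818990995 < 7625597484987? YES
  n = 155: C(155, 8) = 6876747915675; 6876747915675 < 7625597484987? YES
  n = 156: C(156, 8) = 7248464019225; 7248464019225 < 7625597484987? YES
  n = 157: C(157, 8) = 7637643295425; 7637643295425 < 7625597484987? NO
  n = 158: C(158, 8) = 8044984271181; 8044984271181 < 7625597484987? NO
The largest n with C(n, 8) < 7625597484987 is n = 156 (where E[X] = 805384891025/847288609443 ≈ 0.951). Hence R_3(8) > 156, i.e. R_3(8) ≥ 157.

Largest n = 156; hence R_3(8) > 156.


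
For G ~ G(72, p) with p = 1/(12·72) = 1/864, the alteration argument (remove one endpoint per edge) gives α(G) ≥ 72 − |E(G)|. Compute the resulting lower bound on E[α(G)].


E[|E(G)|] = C(72, 2)·p = 2556 · (1/864) = 71/24.
E[α(G)] ≥ n − E[|E(G)|] = 72 − 71/24 = 1657/24.
Numerically: ≈ 69.042.
(This is only a lower bound; the true E[α(G)] may be larger.)

E[α(G)] ≥ 1657/24 ≈ 69.042.


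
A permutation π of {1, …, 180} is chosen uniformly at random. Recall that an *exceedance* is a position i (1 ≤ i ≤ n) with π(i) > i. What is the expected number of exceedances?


Write X = Σ_{i=1}^{180} X_i, where X_i = 1_{π(i) > i}.
For each fixed i, π(i) is uniform over {1, …, 180} (marginal of a uniform permutation), so P[π(i) > i] = (n − i)/n. Summing: Σ_{i=1}^{180} (n − i)/n = (0 + 1 + … + 179)/180 = 180(180 − 1)/(2·180) = (180 − 1)/2.
Hence E[X] = Σ_{i=1}^{180} (180 − i)/180 = 179/2 ≈ 89.500000.

E[X] = 179/2 = 89.500000.


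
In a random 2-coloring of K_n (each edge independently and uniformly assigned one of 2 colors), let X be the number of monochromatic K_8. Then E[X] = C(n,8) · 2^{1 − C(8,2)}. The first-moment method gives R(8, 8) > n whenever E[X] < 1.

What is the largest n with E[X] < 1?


We need C(n, 8) · 2^{1 − 28} < 1, i.e. C(n, 8) < 2^{28 − 1} = 134217728.
Check values of n near the boundary:
  n = 39: C(39, 8) = 61523748; 61523748 < 134217728? YES
  n = 40: C(40, 8) = 76904685; 76904685 < 134217728? YES
  n = 41: C(41, 8) = 95548245; 95548245 < 134217728? YES
  n = 42: C(42, 8) = 118030185; 118030185 < 134217728? YES
  n = 43: C(43, 8) = 145008513; 145008513 < 134217728? NO
The largest n with C(n, 8) < 134217728 is n = 42 (where E[X] = 118030185/134217728 ≈ 0.879). Hence R(8, 8) > 42, i.e. R(8, 8) ≥ 43.

Largest n = 42; hence R(8, 8) > 42.


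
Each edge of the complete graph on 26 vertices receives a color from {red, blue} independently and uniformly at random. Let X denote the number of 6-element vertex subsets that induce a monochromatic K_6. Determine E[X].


Let X = Σ_S X_S over the C(26, 6) = 230230 subsets S of size 6, where X_S = 1 if the K_6 on S is monochromatic.
For a fixed S, the K_6 on S has C(6, 2) = 15 edges. P[all 15 edges red] = (1/2)^15, and likewise for blue, so P[monochromatic] = 2·(1/2)^15 = 2^{1 − 15} = 1/16384.
By linearity: E[X] = C(26, 6) · 2^{1 − 15} = 230230 · 1/16384 = 115115/8192.
Numerically: E[X] ≈ 14.05212.

E[X] = C(26,6)·2^(1−C(6,2)) = 115115/8192 ≈ 14.05212.


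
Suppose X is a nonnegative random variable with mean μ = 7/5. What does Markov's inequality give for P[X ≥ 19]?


μ = E[X] = 7/5, a = 19.
Markov: P[X ≥ 19] ≤ μ/a = (7/5)/19 = 7/95.
Numerically: ≈ 0.073684.
(Since a = 19 > μ = 1.400000, the bound 7/95 is < 1 and informative.)

P[X ≥ 19] ≤ 7/95 ≈ 0.073684.


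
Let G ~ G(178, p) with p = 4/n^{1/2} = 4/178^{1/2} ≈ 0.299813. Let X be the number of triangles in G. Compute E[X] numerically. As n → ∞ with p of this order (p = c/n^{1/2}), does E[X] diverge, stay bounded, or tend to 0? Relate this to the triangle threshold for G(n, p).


Number of potential triangles: C(178, 3) = 924176.
Each occurs with probability p³ ≈ (0.299813)³ ≈ 2.69494540e-02.
By linearity: E[X] = C(178, 3)·p³ ≈ 924176 · 2.69494540e-02 ≈ 24906.038587.
Since α = 1/2 < 1, p = c/n^{1/2} ≫ 1/n is above the triangle threshold p ~ 1/n. Asymptotically E[X] ~ (c³/6)·n^{3(1−α)} = (4³/6)·n^{1.5} → ∞; triangles are abundant w.h.p.

E[X] ≈ 24906.038587; in regime p = Θ(1/n^{1/2}) E[X] diverges (above the triangle threshold p ~ 1/n).


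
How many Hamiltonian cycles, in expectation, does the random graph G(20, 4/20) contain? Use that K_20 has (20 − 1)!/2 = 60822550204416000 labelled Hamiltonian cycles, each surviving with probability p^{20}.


K_20 has (20 − 1)!/2 = 60822550204416000 labelled Hamiltonian cycles.
For each such Hamiltonian cycle H, let X_H = 1 if all 20 edges of H are present in G. Then P[X_H = 1] = p^{20} = (1/5)^{20} = 1/95367431640625.
By linearity: E[X] = Σ_H E[X_H] = 60822550204416000 · p^{20} = 60822550204416000 · 1/95367431640625 = 486580401635328/762939453125.
Numerically: E[X] ≈ 637.77.

E[X] = 60822550204416000 · (1/5)^{20} = 486580401635328/762939453125 ≈ 637.77.


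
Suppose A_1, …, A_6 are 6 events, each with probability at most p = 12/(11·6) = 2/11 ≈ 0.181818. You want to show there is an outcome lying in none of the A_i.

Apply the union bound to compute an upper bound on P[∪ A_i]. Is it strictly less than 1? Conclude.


Union bound: P[∪_{i=1}^{6} A_i] ≤ Σ_i P[A_i] ≤ 6·p = 6·(2/11) = 12/11.
Numerically: 12/11 ≈ 1.090909.
Is 12/11 < 1? NO.
Since the bound 12/11 is ≥ 1, the union bound is uninformative here; it does NOT by itself certify existence.

6·p = 12/11 ≈ 1.090909; existence NOT certified by the union bound.


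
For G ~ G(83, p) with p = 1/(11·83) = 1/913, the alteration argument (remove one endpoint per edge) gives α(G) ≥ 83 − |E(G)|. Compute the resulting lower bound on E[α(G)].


E[|E(G)|] = C(83, 2)·p = 3403 · (1/913) = 41/11.
E[α(G)] ≥ n − E[|E(G)|] = 83 − 41/11 = 872/11.
Numerically: ≈ 79.273.
(This is only a lower bound; the true E[α(G)] may be larger.)

E[α(G)] ≥ 872/11 ≈ 79.273.


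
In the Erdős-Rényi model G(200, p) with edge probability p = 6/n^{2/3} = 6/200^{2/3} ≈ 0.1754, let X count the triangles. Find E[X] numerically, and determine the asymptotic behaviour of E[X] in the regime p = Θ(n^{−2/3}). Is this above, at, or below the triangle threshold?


Number of potential triangles: C(200, 3) = 1313400.
Each occurs with probability p³ ≈ (0.1754)³ ≈ 5.400000e-03.
By linearity: E[X] = C(200, 3)·p³ ≈ 1313400 · 5.400000e-03 ≈ 7092.3600.
Since α = 2/3 < 1, p = c/n^{2/3} ≫ 1/n is above the triangle threshold p ~ 1/n. Asymptotically E[X] ~ (c³/6)·n^{3(1−α)} = (6³/6)·n^{1} → ∞; triangles are abundant w.h.p.

E[X] ≈ 7092.3600; in regime p = Θ(1/n^{2/3}) E[X] diverges (above the triangle threshold p ~ 1/n).


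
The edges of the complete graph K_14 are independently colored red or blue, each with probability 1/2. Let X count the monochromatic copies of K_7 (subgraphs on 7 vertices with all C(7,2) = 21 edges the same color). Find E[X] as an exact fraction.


Let X = Σ_S X_S over the C(14, 7) = 3432 subsets S of size 7, where X_S = 1 if the K_7 on S is monochromatic.
For a fixed S, the K_7 on S has C(7, 2) = 21 edges. P[all 21 edges red] = (1/2)^21, and likewise for blue, so P[monochromatic] = 2·(1/2)^21 = 2^{1 − 21} = 1/1048576.
By linearity: E[X] = C(14, 7) · 2^{1 − 21} = 3432 · 1/1048576 = 429/131072.
Numerically: E[X] ≈ 0.00327.

E[X] = C(14,7)·2^(1−C(7,2)) = 429/131072 ≈ 0.00327.


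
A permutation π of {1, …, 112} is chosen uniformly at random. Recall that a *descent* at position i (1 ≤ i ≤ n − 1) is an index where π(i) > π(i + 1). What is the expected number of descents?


Write X = Σ X_I over i = 1, …, 111, with X_I the indicator of one descent.
There are 111 indicators.
For each fixed i, the pair (π(i), π(i+1)) is a uniformly random ordered pair of distinct values from {1, …, 112}; by symmetry P[π(i) > π(i+1)] = 1/2.
By linearity: E[X] = 111 · (1/2) = (112 − 1) · (1/2) = 111/2 ≈ 55.5000.

E[X] = 111/2 = 55.5000.


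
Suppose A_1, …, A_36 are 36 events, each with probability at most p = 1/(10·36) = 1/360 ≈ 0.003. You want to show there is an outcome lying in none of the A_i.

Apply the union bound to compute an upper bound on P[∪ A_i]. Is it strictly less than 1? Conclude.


Union bound: P[∪_{i=1}^{36} A_i] ≤ Σ_i P[A_i] ≤ 36·p = 36·(1/360) = 1/10.
Numerically: 1/10 ≈ 0.100.
Is 1/10 < 1? YES.
Since P[∪ A_i] ≤ 1/10 < 1, the complement has P[∩ A_i^c] ≥ 1 − 1/10 = 9/10 > 0, so some outcome avoids every A_i.

36·p = 1/10 ≈ 0.100; existence CERTIFIED by the union bound.


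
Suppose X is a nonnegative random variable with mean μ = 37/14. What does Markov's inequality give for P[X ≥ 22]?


μ = E[X] = 37/14, a = 22.
Markov: P[X ≥ 22] ≤ μ/a = (37/14)/22 = 37/308.
Numerically: ≈ 0.120.
(Since a = 22 > μ = 2.643, the bound 37/308 is < 1 and informative.)

P[X ≥ 22] ≤ 37/308 ≈ 0.120.


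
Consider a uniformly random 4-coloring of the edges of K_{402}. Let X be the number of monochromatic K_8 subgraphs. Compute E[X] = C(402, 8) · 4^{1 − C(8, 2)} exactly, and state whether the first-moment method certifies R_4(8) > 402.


E[X] = C(402, 8) · 4^{1 − 28} = 15770615726749950 · 4^{−27} = 15770615726749950/18014398509481984.
As a reduced fraction: E[X] = 7885307863374975/9007199254740992 ≈ 0.875445.
Is E[X] < 1? YES.
Since E[X] < 1, there exists a 4-coloring of K_{402} with no monochromatic K_8; hence R_4(8) > 402.

E[X] = 7885307863374975/9007199254740992 ≈ 0.875445; E[X] < 1, so R_4(8) > 402.


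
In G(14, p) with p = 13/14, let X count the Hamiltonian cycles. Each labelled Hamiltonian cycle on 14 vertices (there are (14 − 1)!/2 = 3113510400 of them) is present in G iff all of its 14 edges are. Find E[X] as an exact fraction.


K_14 has (14 − 1)!/2 = 3113510400 labelled Hamiltonian cycles.
For each such Hamiltonian cycle H, let X_H = 1 if all 14 edges of H are present in G. Then P[X_H = 1] = p^{14} = (13/14)^{14} = 3937376385699289/11112006825558016.
By linearity of expectation: E[X] = Σ_H E[X_H] = 3113510400 · p^{14} = 3113510400 · 3937376385699289/11112006825558016 = 3420497300666614836525/3100448333024.
Numerically: E[X] ≈ 1.1032e+09.

E[X] = 3113510400 · (13/14)^{14} = 3420497300666614836525/3100448333024 ≈ 1.1032e+09.


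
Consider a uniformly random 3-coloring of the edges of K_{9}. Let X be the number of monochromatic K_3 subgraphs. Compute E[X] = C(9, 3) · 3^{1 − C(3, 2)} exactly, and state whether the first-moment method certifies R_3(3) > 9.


E[X] = C(9, 3) · 3^{1 − 3} = 84 · 3^{−2} = 84/9.
As a reduced fraction: E[X] = 28/3 ≈ 9.333.
Is E[X] < 1? NO.
Since E[X] ≥ 1, the first-moment bound is inconclusive at n = 9; it does NOT by itself certify R_3(3) > 9.

E[X] = 28/3 ≈ 9.333; E[X] ≥ 1; first-moment method inconclusive here.


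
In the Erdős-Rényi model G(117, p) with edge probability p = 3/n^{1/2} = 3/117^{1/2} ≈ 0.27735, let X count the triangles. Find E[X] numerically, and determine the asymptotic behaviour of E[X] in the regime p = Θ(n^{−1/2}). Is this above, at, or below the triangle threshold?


Number of potential triangles: C(117, 3) = 260130.
Each occurs with probability p³ ≈ (0.27735)³ ≈ 2.1334623e-02.
By linearity: E[X] = C(117, 3)·p³ ≈ 260130 · 2.1334623e-02 ≈ 5549.77546.
Since α = 1/2 < 1, p = c/n^{1/2} ≫ 1/n is above the triangle threshold p ~ 1/n. Asymptotically E[X] ~ (c³/6)·n^{3(1−α)} = (3³/6)·n^{1.5} → ∞; triangles are abundant w.h.p.

E[X] ≈ 5549.77546; in regime p = Θ(1/n^{1/2}) E[X] diverges (above the triangle threshold p ~ 1/n).


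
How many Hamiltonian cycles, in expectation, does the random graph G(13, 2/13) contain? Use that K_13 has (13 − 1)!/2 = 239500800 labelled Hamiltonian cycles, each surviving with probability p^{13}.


K_13 has (13 − 1)!/2 = 239500800 labelled Hamiltonian cycles.
For each such Hamiltonian cycle H, let X_H = 1 if all 13 edges of H are present in G. Then P[X_H = 1] = p^{13} = (2/13)^{13} = 8192/302875106592253.
Summing the indicators: E[X] = Σ_H E[X_H] = 239500800 · p^{13} = 239500800 · 8192/302875106592253 = 1961990553600/302875106592253.
Numerically: E[X] ≈ 0.0064779.

E[X] = 239500800 · (2/13)^{13} = 1961990553600/302875106592253 ≈ 0.0064779.


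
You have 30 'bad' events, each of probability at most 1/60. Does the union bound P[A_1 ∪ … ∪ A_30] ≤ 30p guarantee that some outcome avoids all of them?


Union bound: P[∪_{i=1}^{30} A_i] ≤ Σ_i P[A_i] ≤ 30·p = 30·(1/60) = 1/2.
Numerically: 1/2 ≈ 0.500.
Is 1/2 < 1? YES.
Since P[∪ A_i] ≤ 1/2 < 1, the complement has P[∩ A_i^c] ≥ 1 − 1/2 = 1/2 > 0, so some outcome avoids every A_i.

30·p = 1/2 ≈ 0.500; existence CERTIFIED by the union bound.


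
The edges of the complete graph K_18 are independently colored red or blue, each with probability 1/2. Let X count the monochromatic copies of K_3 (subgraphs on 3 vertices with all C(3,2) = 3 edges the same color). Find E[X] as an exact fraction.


Let X = Σ_S X_S over the C(18, 3) = 816 subsets S of size 3, where X_S = 1 if the K_3 on S is monochromatic.
For a fixed S, the K_3 on S has C(3, 2) = 3 edges. P[all 3 edges red] = (1/2)^3, and likewise for blue, so P[monochromatic] = 2·(1/2)^3 = 2^{1 − 3} = 1/4.
By linearity of expectation: E[X] = C(18, 3) · 2^{1 − 3} = 816 · 1/4 = 204.
Numerically: E[X] ≈ 204.0000.

E[X] = C(18,3)·2^(1−C(3,2)) = 204 ≈ 204.0000.


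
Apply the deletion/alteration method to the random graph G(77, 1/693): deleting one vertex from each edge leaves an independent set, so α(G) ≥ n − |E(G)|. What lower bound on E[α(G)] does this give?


E[|E(G)|] = C(77, 2)·p = 2926 · (1/693) = 38/9.
E[α(G)] ≥ n − E[|E(G)|] = 77 − 38/9 = 655/9.
Numerically: ≈ 72.77778.
(This is only a lower bound; the true E[α(G)] may be larger.)

E[α(G)] ≥ 655/9 ≈ 72.77778.


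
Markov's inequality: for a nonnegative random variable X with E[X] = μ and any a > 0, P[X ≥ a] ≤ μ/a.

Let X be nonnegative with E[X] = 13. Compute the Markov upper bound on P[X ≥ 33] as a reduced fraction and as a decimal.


μ = E[X] = 13, a = 33.
Markov: P[X ≥ 33] ≤ μ/a = (13)/33 = 13/33.
Numerically: ≈ 0.393939.
(Since a = 33 > μ = 13.000000, the bound 13/33 is < 1 and informative.)

P[X ≥ 33] ≤ 13/33 ≈ 0.393939.


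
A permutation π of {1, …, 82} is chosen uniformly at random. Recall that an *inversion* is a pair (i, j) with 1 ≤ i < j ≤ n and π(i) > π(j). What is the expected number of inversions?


Write X = Σ X_I over the C(82, 2) = 3321 pairs i < j, with X_I the indicator of one inversion.
There are 3321 indicators.
For each fixed pair i < j, the values π(i) and π(j) are two distinct elements of {1, …, 82} in uniformly random order; by symmetry P[π(i) > π(j)] = 1/2.
By linearity: E[X] = 3321 · (1/2) = C(82, 2) · (1/2) = 3321/2 = 3321/2 ≈ 1660.500.

E[X] = 3321/2 = 1660.500.


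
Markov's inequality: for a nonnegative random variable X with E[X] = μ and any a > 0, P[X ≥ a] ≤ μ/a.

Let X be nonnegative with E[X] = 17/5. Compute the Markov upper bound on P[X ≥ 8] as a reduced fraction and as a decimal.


μ = E[X] = 17/5, a = 8.
Markov: P[X ≥ 8] ≤ μ/a = (17/5)/8 = 17/40.
Numerically: ≈ 0.4250.
(Since a = 8 > μ = 3.4000, the bound 17/40 is < 1 and informative.)

P[X ≥ 8] ≤ 17/40 ≈ 0.4250.


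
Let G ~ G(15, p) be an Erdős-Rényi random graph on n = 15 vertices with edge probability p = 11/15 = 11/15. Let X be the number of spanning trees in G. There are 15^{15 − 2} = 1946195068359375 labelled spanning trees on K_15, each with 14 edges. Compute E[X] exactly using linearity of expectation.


K_15 has 15^{15 − 2} = 1946195068359375 labelled spanning trees.
For each such spanning tree H, let X_H = 1 if all 14 edges of H are present in G. Then P[X_H = 1] = p^{14} = (11/15)^{14} = 379749833583241/29192926025390625.
Summing the indicators: E[X] = Σ_H E[X_H] = 1946195068359375 · p^{14} = 1946195068359375 · 379749833583241/29192926025390625 = 379749833583241/15.
Numerically: E[X] ≈ 2.532e+13.

E[X] = 1946195068359375 · (11/15)^{14} = 379749833583241/15 ≈ 2.532e+13.


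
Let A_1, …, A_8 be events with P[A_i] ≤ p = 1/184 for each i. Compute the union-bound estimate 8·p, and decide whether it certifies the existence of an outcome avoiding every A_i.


Union bound: P[∪_{i=1}^{8} A_i] ≤ Σ_i P[A_i] ≤ 8·p = 8·(1/184) = 1/23.
Numerically: 1/23 ≈ 0.04348.
Is 1/23 < 1? YES.
Since P[∪ A_i] ≤ 1/23 < 1, the complement has P[∩ A_i^c] ≥ 1 − 1/23 = 22/23 > 0, so some outcome avoids every A_i.

8·p = 1/23 ≈ 0.04348; existence CERTIFIED by the union bound.


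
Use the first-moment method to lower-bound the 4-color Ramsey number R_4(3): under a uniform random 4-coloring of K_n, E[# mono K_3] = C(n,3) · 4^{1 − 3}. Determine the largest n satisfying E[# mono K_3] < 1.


We need C(n, 3) · 4^{1 − 3} < 1, i.e. C(n, 3) < 4^{3 − 1} = 16.
Check values of n near the boundary:
  n = 3: C(3, 3) = 1; 1 < 16? YES
  n = 4: C(4, 3) = 4; 4 < 16? YES
  n = 5: C(5, 3) = 10; 10 < 16? YES
  n = 6: C(6, 3) = 20; 20 < 16? NO
The largest n with C(n, 3) < 16 is n = 5 (where E[X] = 5/8 ≈ 0.6250000). Hence R_4(3) > 5, i.e. R_4(3) ≥ 6.

Largest n = 5; hence R_4(3) > 5.


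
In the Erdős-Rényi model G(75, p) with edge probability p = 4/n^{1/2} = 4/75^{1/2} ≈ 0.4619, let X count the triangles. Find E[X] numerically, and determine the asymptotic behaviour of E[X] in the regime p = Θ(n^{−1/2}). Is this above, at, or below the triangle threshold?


Number of potential triangles: C(75, 3) = 67525.
Each occurs with probability p³ ≈ (0.4619)³ ≈ 9.853445e-02.
By linearity: E[X] = C(75, 3)·p³ ≈ 67525 · 9.853445e-02 ≈ 6653.5385.
Since α = 1/2 < 1, p = c/n^{1/2} ≫ 1/n is above the triangle threshold p ~ 1/n. Asymptotically E[X] ~ (c³/6)·n^{3(1−α)} = (4³/6)·n^{1.5} → ∞; triangles are abundant w.h.p.

E[X] ≈ 6653.5385; in regime p = Θ(1/n^{1/2}) E[X] diverges (above the triangle threshold p ~ 1/n).
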